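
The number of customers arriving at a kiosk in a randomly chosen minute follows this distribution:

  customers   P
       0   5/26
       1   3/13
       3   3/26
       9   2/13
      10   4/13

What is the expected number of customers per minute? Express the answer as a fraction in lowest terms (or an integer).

E[X] = (5/26)·0 + (3/13)·1 + (3/26)·3 + (2/13)·9 + (4/13)·10
     = 131/26

131/26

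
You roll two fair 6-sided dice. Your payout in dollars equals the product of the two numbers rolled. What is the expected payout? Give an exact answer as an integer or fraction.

49/4 dollars

Distribution of the product of the two numbers rolled: 1 w.p. 1/36, 2 w.p. 1/18, 3 w.p. 1/18, 4 w.p. 1/12, 5 w.p. 1/18, 6 w.p. 1/9, …
E[payout] = (1/36)·1 + (1/18)·2 + (1/18)·3 + (1/12)·4 + (1/18)·5 + (1/9)·6 + (1/18)·8 + (1/36)·9 + (1/18)·10 + (1/9)·12 + (1/18)·15 + (1/36)·16 + (1/18)·18 + (1/18)·20 + (1/18)·24 + (1/36)·25 + (1/18)·30 + (1/36)·36 = 49/4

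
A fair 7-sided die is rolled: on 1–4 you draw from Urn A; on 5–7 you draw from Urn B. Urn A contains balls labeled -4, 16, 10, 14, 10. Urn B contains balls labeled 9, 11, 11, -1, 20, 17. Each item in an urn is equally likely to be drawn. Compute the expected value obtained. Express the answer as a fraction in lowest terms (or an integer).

703/70

E[X | Urn A] = (-4 + 16 + 10 + 14 + 10)/5 = 46/5
E[X | Urn B] = (9 + 11 + 11 − 1 + 20 + 17)/6 = 67/6
E[X] = (4/7)·46/5 + (3/7)·67/6 = 703/70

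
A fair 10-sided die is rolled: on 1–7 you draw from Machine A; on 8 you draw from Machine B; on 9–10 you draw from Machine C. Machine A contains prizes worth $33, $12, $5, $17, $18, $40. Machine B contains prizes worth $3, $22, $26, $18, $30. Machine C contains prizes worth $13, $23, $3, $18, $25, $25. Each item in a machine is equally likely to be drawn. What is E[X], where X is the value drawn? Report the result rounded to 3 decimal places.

E[X | Machine A] = (33 + 12 + 5 + 17 + 18 + 40)/6 = 125/6
E[X | Machine B] = (3 + 22 + 26 + 18 + 30)/5 = 99/5
E[X | Machine C] = (13 + 23 + 3 + 18 + 25 + 25)/6 = 107/6
E[X] = (7/10)·125/6 + (1/10)·99/5 + (1/5)·107/6 = 2013/100 ≈ 20.130

$20.130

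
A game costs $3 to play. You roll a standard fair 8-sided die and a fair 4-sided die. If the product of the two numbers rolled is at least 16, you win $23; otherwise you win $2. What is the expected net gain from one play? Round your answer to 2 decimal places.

E[payout] = (23/32)·2 + (9/32)·23 = 253/32
Expected profit = 253/32 − 3 = 157/32 ≈ $4.91

$4.91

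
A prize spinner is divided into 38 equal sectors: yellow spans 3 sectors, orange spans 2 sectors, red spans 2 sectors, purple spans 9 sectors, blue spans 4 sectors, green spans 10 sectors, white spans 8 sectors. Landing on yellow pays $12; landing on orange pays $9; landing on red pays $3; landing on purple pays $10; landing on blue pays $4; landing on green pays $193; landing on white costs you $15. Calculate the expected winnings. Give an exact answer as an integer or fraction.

E[payout] = (3/38)·12 + (2/38)·9 + (2/38)·3 + (9/38)·10 + (4/38)·4 + (10/38)·193 + (8/38)·(-15) = 52

$52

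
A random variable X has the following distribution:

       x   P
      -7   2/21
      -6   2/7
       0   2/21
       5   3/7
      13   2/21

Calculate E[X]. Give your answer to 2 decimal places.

1.00

E[X] = (2/21)·(-7) + (2/7)·(-6) + (2/21)·0 + (3/7)·5 + (2/21)·13
     = 1 ≈ 1.00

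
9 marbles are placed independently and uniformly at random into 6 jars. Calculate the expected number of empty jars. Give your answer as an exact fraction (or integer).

1953125/1679616

Let Xⱼ=1 if jar j is empty. P(Xⱼ=1) = ((6-1)/6)^9 = 1953125/10077696.
By linearity, E[#empty] = 6·1953125/10077696 = 1953125/1679616.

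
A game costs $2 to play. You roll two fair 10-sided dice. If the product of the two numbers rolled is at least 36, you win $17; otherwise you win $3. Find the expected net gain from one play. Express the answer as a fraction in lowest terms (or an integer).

59/10 dollars

E[payout] = (13/20)·3 + (7/20)·17 = 79/10
Expected profit = 79/10 − 2 = 59/10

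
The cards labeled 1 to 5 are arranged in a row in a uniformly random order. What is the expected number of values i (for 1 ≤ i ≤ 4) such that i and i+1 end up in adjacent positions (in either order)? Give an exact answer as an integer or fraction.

8/5

For each i ∈ {1,…,4}, let Xᵢ = 1 if i and i+1 are adjacent. P(Xᵢ=1) = 2·(5−1)!/5! = 2/5.
By linearity, E[ΣXᵢ] = (4)·(2/5) = 8/5.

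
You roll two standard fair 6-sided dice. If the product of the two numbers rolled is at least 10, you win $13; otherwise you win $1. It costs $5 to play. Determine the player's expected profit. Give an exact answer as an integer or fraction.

E[payout] = (17/36)·1 + (19/36)·13 = 22/3
Expected profit = 22/3 − 5 = 7/3

7/3 dollars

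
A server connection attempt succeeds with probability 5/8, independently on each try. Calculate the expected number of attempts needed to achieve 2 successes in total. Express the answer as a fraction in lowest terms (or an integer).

16/5

By linearity (sum of 2 independent geometric waits), E[trials] = 2/p = 2/(5/8) = 16/5.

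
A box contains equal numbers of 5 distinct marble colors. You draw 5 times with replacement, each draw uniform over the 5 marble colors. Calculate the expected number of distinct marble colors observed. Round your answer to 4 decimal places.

3.3616

Let Xⱼ=1 if type j appears at least once. P(Xⱼ=1) = 1 − ((5−1)/5)^5 = 2101/3125.
E[#distinct] = 5·2101/3125 = 2101/625.
≈ 3.3616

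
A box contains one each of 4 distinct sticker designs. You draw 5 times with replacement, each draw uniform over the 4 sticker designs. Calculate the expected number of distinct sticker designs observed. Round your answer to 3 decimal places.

3.051

Let Xⱼ=1 if type j appears at least once. P(Xⱼ=1) = 1 − ((4−1)/4)^5 = 781/1024.
E[#distinct] = 4·781/1024 = 781/256.
≈ 3.051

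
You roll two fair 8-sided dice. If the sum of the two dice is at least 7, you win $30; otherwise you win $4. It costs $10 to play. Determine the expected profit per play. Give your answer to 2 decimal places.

E[payout] = (15/64)·4 + (49/64)·30 = 765/32
Expected profit = 765/32 − 10 = 445/32 ≈ $13.91

$13.91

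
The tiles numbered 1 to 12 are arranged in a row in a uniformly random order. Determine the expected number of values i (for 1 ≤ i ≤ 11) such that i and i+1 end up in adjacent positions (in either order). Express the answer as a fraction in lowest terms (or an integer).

For each i ∈ {1,…,11}, let Xᵢ = 1 if i and i+1 are adjacent. P(Xᵢ=1) = 2·(12−1)!/12! = 2/12.
By linearity, E[ΣXᵢ] = (11)·(2/12) = 11/6.

11/6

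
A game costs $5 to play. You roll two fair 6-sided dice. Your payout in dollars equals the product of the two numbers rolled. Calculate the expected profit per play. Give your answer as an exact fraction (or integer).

Distribution of the product of the two numbers rolled: 1 w.p. 1/36, 2 w.p. 1/18, 3 w.p. 1/18, 4 w.p. 1/12, 5 w.p. 1/18, 6 w.p. 1/9, …
E[payout] = (1/36)·1 + (1/18)·2 + (1/18)·3 + (1/12)·4 + (1/18)·5 + (1/9)·6 + (1/18)·8 + (1/36)·9 + (1/18)·10 + (1/9)·12 + (1/18)·15 + (1/36)·16 + (1/18)·18 + (1/18)·20 + (1/18)·24 + (1/36)·25 + (1/18)·30 + (1/36)·36 = 49/4
Expected profit = 49/4 − 5 = 29/4

29/4 dollars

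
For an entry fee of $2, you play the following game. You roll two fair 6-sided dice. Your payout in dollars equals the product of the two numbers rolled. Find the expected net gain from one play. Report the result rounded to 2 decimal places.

$10.25

Distribution of the product of the two numbers rolled: 1 w.p. 1/36, 2 w.p. 1/18, 3 w.p. 1/18, 4 w.p. 1/12, 5 w.p. 1/18, 6 w.p. 1/9, …
E[payout] = (1/36)·1 + (1/18)·2 + (1/18)·3 + (1/12)·4 + (1/18)·5 + (1/9)·6 + (1/18)·8 + (1/36)·9 + (1/18)·10 + (1/9)·12 + (1/18)·15 + (1/36)·16 + (1/18)·18 + (1/18)·20 + (1/18)·24 + (1/36)·25 + (1/18)·30 + (1/36)·36 = 49/4
Expected profit = 49/4 − 2 = 41/4 ≈ $10.25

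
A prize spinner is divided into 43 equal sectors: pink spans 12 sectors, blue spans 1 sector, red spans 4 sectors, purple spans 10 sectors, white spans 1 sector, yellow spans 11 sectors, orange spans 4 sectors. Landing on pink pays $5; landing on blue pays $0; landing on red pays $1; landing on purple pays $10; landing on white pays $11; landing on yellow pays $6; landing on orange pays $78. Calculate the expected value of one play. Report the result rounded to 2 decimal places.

E[payout] = (12/43)·5 + (1/43)·0 + (4/43)·1 + (10/43)·10 + (1/43)·11 + (11/43)·6 + (4/43)·78 = 553/43
≈ $12.86

$12.86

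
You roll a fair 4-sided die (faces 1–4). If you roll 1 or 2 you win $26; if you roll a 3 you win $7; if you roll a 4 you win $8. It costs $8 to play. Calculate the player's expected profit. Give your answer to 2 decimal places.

$8.75

E[payout] = (1/4)·7 + (1/4)·8 + (1/2)·26 = 67/4
Expected profit = 67/4 − 8 = 35/4 ≈ $8.75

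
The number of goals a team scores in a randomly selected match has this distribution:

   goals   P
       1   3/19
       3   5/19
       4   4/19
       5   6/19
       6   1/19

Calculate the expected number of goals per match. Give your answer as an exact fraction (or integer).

E[X] = (3/19)·1 + (5/19)·3 + (4/19)·4 + (6/19)·5 + (1/19)·6
     = 70/19

70/19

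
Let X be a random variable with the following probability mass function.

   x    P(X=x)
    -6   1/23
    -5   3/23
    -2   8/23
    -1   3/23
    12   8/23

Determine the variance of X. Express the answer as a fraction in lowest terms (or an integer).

E[X] = (1/23)·(-6) + (3/23)·(-5) + (8/23)·(-2) + (3/23)·(-1) + (8/23)·12 = 56/23
E[X²] = (1/23)·36 + (3/23)·25 + (8/23)·4 + (3/23)·1 + (8/23)·144 = 1298/23
Var(X) = 1298/23 − (56/23)² = 26718/529

26718/529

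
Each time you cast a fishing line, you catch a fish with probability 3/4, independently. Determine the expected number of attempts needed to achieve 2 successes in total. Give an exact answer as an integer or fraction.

8/3

By linearity (sum of 2 independent geometric waits), E[trials] = 2/p = 2/(3/4) = 8/3.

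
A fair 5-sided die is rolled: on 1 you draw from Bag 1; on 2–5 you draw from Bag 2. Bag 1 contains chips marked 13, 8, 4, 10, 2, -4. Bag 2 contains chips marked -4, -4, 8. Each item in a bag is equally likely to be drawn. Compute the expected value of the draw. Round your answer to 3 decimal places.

E[X | Bag 1] = (13 + 8 + 4 + 10 + 2 − 4)/6 = 11/2
E[X | Bag 2] = (-4 − 4 + 8)/3 = 0
E[X] = (1/5)·11/2 + (4/5)·0 = 11/10 ≈ 1.100

1.100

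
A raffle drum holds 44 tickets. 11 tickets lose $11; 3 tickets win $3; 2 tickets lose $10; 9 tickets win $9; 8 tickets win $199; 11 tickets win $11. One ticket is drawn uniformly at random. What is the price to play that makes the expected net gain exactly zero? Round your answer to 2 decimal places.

E[payout] = (11/44)·(-11) + (3/44)·3 + (2/44)·(-10) + (9/44)·9 + (8/44)·199 + (11/44)·11 = 831/22
Fair fee = E[payout] = 831/22 ≈ $37.77

$37.77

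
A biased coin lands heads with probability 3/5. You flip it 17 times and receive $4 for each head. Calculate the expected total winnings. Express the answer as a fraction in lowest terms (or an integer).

E[#heads] = 17·3/5 = 51/5 (linearity over flips).
E[winnings] = 4·51/5 = 204/5.

204/5 dollars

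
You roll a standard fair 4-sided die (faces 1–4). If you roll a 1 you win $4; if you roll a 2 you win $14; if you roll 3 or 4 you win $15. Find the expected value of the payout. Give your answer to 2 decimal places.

$12.00

E[payout] = (1/4)·4 + (1/4)·14 + (1/2)·15 = 12
≈ $12.00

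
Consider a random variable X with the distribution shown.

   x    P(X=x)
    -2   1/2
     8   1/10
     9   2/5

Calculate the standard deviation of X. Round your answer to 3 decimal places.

5.407

E[X] = 17/5, E[X²] = 204/5
Var(X) = E[X²] − (E[X])² = 204/5 − 289/25 = 731/25
SD(X) = √(731/25) ≈ 5.407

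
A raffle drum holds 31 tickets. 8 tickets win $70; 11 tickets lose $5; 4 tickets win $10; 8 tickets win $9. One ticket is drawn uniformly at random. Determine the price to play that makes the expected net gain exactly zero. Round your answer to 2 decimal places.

$19.90

E[payout] = (8/31)·70 + (11/31)·(-5) + (4/31)·10 + (8/31)·9 = 617/31
Fair fee = E[payout] = 617/31 ≈ $19.90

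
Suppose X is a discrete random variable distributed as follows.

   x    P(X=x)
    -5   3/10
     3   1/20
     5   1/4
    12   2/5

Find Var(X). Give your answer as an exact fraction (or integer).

E[X] = (3/10)·(-5) + (1/20)·3 + (1/4)·5 + (2/5)·12 = 47/10
E[X²] = (3/10)·25 + (1/20)·9 + (1/4)·25 + (2/5)·144 = 359/5
Var(X) = 359/5 − (47/10)² = 4971/100

4971/100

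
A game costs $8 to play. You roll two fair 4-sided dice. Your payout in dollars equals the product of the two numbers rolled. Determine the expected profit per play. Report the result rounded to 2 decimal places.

-$1.75

Distribution of the product of the two numbers rolled: 1 w.p. 1/16, 2 w.p. 1/8, 3 w.p. 1/8, 4 w.p. 3/16, 6 w.p. 1/8, 8 w.p. 1/8, …
E[payout] = (1/16)·1 + (1/8)·2 + (1/8)·3 + (3/16)·4 + (1/8)·6 + (1/8)·8 + (1/16)·9 + (1/8)·12 + (1/16)·16 = 25/4
Expected profit = 25/4 − 8 = -7/4 ≈ -$1.75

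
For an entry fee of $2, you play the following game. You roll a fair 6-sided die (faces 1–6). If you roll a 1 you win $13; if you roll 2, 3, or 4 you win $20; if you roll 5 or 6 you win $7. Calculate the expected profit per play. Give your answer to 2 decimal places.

E[payout] = (1/3)·7 + (1/6)·13 + (1/2)·20 = 29/2
Expected profit = 29/2 − 2 = 25/2 ≈ $12.50

$12.50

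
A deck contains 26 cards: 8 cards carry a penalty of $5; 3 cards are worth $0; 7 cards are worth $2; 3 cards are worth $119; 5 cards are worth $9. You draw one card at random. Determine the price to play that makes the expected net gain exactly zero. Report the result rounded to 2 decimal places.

E[payout] = (8/26)·(-5) + (3/26)·0 + (7/26)·2 + (3/26)·119 + (5/26)·9 = 188/13
Fair fee = E[payout] = 188/13 ≈ $14.46

$14.46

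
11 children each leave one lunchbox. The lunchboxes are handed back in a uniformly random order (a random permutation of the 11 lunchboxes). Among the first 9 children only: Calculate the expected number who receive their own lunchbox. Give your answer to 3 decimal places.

Let Xᵢ = 1 if person i gets their own lunchbox. For each i, P(Xᵢ=1) = 1/11.
By linearity of expectation, E[X₁+…+X_9] = 9·(1/11) = 9/11.
≈ 0.818

0.818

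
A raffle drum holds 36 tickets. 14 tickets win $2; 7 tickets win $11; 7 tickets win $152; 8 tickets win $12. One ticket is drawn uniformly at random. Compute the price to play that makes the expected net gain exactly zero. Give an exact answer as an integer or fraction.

E[payout] = (14/36)·2 + (7/36)·11 + (7/36)·152 + (8/36)·12 = 1265/36
Fair fee = E[payout] = 1265/36

1265/36 dollars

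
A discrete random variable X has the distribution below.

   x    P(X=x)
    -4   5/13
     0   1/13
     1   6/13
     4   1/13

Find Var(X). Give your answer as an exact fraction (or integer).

E[X] = (5/13)·(-4) + (1/13)·0 + (6/13)·1 + (1/13)·4 = -10/13
E[X²] = (5/13)·16 + (1/13)·0 + (6/13)·1 + (1/13)·16 = 102/13
Var(X) = 102/13 − (-10/13)² = 1226/169

1226/169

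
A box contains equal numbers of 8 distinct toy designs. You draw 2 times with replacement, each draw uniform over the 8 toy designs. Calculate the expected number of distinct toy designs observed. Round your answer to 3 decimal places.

Let Xⱼ=1 if type j appears at least once. P(Xⱼ=1) = 1 − ((8−1)/8)^2 = 15/64.
E[#distinct] = 8·15/64 = 15/8.
≈ 1.875

1.875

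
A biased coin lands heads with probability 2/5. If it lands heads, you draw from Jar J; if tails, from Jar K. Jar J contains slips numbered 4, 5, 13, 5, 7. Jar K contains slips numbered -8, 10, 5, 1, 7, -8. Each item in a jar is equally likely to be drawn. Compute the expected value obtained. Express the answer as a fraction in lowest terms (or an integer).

171/50

E[X | Jar J] = (4 + 5 + 13 + 5 + 7)/5 = 34/5
E[X | Jar K] = (-8 + 10 + 5 + 1 + 7 − 8)/6 = 7/6
E[X] = (2/5)·34/5 + (3/5)·7/6 = 171/50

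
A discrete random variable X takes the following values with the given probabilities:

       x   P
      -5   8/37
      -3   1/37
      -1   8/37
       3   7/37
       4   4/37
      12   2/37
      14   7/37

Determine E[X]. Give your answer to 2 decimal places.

2.92

E[X] = (8/37)·(-5) + (1/37)·(-3) + (8/37)·(-1) + (7/37)·3 + (4/37)·4 + (2/37)·12 + (7/37)·14
     = 108/37 ≈ 2.92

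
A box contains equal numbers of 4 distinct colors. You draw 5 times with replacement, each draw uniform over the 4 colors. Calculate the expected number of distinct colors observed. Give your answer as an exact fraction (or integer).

Let Xⱼ=1 if type j appears at least once. P(Xⱼ=1) = 1 − ((4−1)/4)^5 = 781/1024.
E[#distinct] = 4·781/1024 = 781/256.

781/256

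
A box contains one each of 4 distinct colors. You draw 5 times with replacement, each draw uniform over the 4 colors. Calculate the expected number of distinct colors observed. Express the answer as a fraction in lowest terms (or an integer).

Let Xⱼ=1 if type j appears at least once. P(Xⱼ=1) = 1 − ((4−1)/4)^5 = 781/1024.
E[#distinct] = 4·781/1024 = 781/256.

781/256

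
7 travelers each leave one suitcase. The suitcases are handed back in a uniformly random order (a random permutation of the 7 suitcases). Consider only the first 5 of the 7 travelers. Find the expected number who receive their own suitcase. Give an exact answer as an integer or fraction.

5/7

Let Xᵢ = 1 if person i gets their own suitcase. For each i, P(Xᵢ=1) = 1/7.
By linearity of expectation, E[X₁+…+X_5] = 5·(1/7) = 5/7.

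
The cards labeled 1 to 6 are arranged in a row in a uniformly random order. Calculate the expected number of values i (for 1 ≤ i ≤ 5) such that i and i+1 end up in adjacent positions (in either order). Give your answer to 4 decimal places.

For each i ∈ {1,…,5}, let Xᵢ = 1 if i and i+1 are adjacent. P(Xᵢ=1) = 2·(6−1)!/6! = 2/6.
By linearity, E[ΣXᵢ] = (5)·(2/6) = 5/3.
≈ 1.6667

1.6667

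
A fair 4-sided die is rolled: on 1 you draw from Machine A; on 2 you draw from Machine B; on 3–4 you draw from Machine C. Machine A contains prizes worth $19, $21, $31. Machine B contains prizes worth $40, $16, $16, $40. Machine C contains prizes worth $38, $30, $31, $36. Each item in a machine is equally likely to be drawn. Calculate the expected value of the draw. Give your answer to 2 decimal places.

$29.79

E[X | Machine A] = (19 + 21 + 31)/3 = 71/3
E[X | Machine B] = (40 + 16 + 16 + 40)/4 = 28
E[X | Machine C] = (38 + 30 + 31 + 36)/4 = 135/4
E[X] = (1/4)·71/3 + (1/4)·28 + (1/2)·135/4 = 715/24 ≈ 29.79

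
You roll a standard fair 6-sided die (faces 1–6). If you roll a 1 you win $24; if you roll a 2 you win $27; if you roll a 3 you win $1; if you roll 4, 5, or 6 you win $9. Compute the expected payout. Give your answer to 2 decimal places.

E[payout] = (1/6)·1 + (1/2)·9 + (1/6)·24 + (1/6)·27 = 79/6
≈ $13.17

$13.17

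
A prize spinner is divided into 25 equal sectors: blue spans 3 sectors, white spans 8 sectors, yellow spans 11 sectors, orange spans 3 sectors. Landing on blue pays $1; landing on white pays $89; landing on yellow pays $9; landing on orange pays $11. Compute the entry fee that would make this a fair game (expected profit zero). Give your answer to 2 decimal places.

E[payout] = (3/25)·1 + (8/25)·89 + (11/25)·9 + (3/25)·11 = 847/25
Fair fee = E[payout] = 847/25 ≈ $33.88

$33.88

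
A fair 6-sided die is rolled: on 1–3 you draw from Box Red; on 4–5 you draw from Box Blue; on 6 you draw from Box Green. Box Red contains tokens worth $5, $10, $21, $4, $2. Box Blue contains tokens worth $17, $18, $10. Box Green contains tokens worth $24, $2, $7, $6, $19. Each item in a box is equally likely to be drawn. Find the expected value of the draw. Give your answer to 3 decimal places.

$11.133

E[X | Box Red] = (5 + 10 + 21 + 4 + 2)/5 = 42/5
E[X | Box Blue] = (17 + 18 + 10)/3 = 15
E[X | Box Green] = (24 + 2 + 7 + 6 + 19)/5 = 58/5
E[X] = (1/2)·42/5 + (1/3)·15 + (1/6)·58/5 = 167/15 ≈ 11.133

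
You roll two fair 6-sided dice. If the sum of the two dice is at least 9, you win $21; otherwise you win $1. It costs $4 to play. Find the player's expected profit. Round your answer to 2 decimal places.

$2.56

E[payout] = (13/18)·1 + (5/18)·21 = 59/9
Expected profit = 59/9 − 4 = 23/9 ≈ $2.56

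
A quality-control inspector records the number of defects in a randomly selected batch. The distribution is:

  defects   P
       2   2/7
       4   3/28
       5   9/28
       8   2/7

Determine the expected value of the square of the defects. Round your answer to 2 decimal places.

E[X²] = (2/7)·4 + (3/28)·16 + (9/28)·25 + (2/7)·64
     = 817/28 ≈ 29.18

29.18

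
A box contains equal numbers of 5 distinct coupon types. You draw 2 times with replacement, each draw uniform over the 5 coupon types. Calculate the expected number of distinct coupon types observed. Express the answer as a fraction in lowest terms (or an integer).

Let Xⱼ=1 if type j appears at least once. P(Xⱼ=1) = 1 − ((5−1)/5)^2 = 9/25.
E[#distinct] = 5·9/25 = 9/5.

9/5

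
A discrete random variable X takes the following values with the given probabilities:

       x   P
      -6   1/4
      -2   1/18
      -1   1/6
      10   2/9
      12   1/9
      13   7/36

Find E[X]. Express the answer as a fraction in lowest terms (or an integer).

155/36

E[X] = (1/4)·(-6) + (1/18)·(-2) + (1/6)·(-1) + (2/9)·10 + (1/9)·12 + (7/36)·13
     = 155/36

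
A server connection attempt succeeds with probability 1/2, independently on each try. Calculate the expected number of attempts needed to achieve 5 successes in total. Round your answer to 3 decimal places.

10.000

By linearity (sum of 5 independent geometric waits), E[trials] = 5/p = 5/(1/2) = 10.
≈ 10.000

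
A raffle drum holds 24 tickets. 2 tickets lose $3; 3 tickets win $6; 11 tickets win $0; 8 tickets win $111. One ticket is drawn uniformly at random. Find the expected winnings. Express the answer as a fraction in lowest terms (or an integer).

75/2 dollars

E[payout] = (2/24)·(-3) + (3/24)·6 + (11/24)·0 + (8/24)·111 = 75/2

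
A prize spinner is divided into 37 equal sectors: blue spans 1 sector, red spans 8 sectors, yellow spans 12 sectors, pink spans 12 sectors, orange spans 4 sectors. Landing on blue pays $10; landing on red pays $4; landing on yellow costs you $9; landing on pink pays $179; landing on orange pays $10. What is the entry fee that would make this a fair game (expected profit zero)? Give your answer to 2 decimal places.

E[payout] = (1/37)·10 + (8/37)·4 + (12/37)·(-9) + (12/37)·179 + (4/37)·10 = 2122/37
Fair fee = E[payout] = 2122/37 ≈ $57.35

$57.35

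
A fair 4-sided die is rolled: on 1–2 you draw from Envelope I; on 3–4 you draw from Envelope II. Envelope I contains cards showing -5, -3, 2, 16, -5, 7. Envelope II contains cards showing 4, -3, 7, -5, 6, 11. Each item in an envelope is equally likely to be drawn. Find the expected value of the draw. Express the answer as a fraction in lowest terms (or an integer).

8/3

E[X | Envelope I] = (-5 − 3 + 2 + 16 − 5 + 7)/6 = 2
E[X | Envelope II] = (4 − 3 + 7 − 5 + 6 + 11)/6 = 10/3
E[X] = (1/2)·2 + (1/2)·10/3 = 8/3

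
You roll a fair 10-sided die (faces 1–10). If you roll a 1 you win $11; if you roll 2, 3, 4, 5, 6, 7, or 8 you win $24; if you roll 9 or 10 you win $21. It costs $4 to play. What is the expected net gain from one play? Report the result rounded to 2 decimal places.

$18.10

E[payout] = (1/10)·11 + (1/5)·21 + (7/10)·24 = 221/10
Expected profit = 221/10 − 4 = 181/10 ≈ $18.10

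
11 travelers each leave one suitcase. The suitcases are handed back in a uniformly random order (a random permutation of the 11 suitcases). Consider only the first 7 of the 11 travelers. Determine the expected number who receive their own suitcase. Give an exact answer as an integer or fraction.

7/11

Let Xᵢ = 1 if person i gets their own suitcase. For each i, P(Xᵢ=1) = 1/11.
By linearity of expectation, E[X₁+…+X_7] = 7·(1/11) = 7/11.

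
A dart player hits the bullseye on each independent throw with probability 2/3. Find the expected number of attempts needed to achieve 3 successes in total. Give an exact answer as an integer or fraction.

9/2

By linearity (sum of 3 independent geometric waits), E[trials] = 3/p = 3/(2/3) = 9/2.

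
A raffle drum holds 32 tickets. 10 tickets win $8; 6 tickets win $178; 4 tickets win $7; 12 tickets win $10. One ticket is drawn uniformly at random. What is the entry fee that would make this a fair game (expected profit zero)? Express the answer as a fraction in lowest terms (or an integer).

E[payout] = (10/32)·8 + (6/32)·178 + (4/32)·7 + (12/32)·10 = 81/2
Fair fee = E[payout] = 81/2

81/2 dollars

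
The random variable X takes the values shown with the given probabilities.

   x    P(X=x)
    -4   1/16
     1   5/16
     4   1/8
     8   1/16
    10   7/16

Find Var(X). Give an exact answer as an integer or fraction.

E[X] = (1/16)·(-4) + (5/16)·1 + (1/8)·4 + (1/16)·8 + (7/16)·10 = 87/16
E[X²] = (1/16)·16 + (5/16)·1 + (1/8)·16 + (1/16)·64 + (7/16)·100 = 817/16
Var(X) = 817/16 − (87/16)² = 5503/256

5503/256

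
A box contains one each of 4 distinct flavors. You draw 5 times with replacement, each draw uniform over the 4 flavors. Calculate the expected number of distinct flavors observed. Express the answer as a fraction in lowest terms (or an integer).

Let Xⱼ=1 if type j appears at least once. P(Xⱼ=1) = 1 − ((4−1)/4)^5 = 781/1024.
E[#distinct] = 4·781/1024 = 781/256.

781/256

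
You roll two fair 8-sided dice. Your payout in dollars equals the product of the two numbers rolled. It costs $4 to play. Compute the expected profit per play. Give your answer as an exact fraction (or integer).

Distribution of the product of the two numbers rolled: 1 w.p. 1/64, 2 w.p. 1/32, 3 w.p. 1/32, 4 w.p. 3/64, 5 w.p. 1/32, 6 w.p. 1/16, …
E[payout] = (1/64)·1 + (1/32)·2 + (1/32)·3 + (3/64)·4 + (1/32)·5 + (1/16)·6 + (1/32)·7 + (1/16)·8 + (1/64)·9 + (1/32)·10 + (1/16)·12 + (1/32)·14 + (1/32)·15 + (3/64)·16 + (1/32)·18 + (1/32)·20 + (1/32)·21 + (1/16)·24 + (1/64)·25 + (1/32)·28 + (1/32)·30 + (1/32)·32 + (1/32)·35 + (1/64)·36 + (1/32)·40 + (1/32)·42 + (1/32)·48 + (1/64)·49 + (1/32)·56 + (1/64)·64 = 81/4
Expected profit = 81/4 − 4 = 65/4

65/4 dollars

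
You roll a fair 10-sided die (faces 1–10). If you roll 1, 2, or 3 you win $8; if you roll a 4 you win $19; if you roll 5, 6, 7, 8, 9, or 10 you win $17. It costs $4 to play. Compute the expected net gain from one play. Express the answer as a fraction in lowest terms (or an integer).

E[payout] = (3/10)·8 + (3/5)·17 + (1/10)·19 = 29/2
Expected profit = 29/2 − 4 = 21/2

21/2 dollars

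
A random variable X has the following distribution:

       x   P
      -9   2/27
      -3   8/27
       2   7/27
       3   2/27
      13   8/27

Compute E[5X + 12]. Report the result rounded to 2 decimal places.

E[5x+12] = (2/27)·(-33) + (8/27)·(-3) + (7/27)·22 + (2/27)·27 + (8/27)·77
     = 734/27 ≈ 27.19

27.19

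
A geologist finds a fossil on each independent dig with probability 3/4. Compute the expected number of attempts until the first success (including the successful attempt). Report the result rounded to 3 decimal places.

For a geometric distribution, E[trials] = 1/p = 1/(3/4) = 4/3.
≈ 1.333

1.333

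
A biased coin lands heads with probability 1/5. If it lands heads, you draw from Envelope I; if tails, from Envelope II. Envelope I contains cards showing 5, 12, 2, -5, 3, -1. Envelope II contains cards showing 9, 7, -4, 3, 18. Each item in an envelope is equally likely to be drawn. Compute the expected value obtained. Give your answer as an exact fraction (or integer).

E[X | Envelope I] = (5 + 12 + 2 − 5 + 3 − 1)/6 = 8/3
E[X | Envelope II] = (9 + 7 − 4 + 3 + 18)/5 = 33/5
E[X] = (1/5)·8/3 + (4/5)·33/5 = 436/75

436/75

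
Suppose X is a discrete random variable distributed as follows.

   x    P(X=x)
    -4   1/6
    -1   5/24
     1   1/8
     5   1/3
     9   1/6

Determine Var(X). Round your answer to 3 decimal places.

E[X] = (1/6)·(-4) + (5/24)·(-1) + (1/8)·1 + (1/3)·5 + (1/6)·9 = 29/12
E[X²] = (1/6)·16 + (5/24)·1 + (1/8)·1 + (1/3)·25 + (1/6)·81 = 149/6
Var(X) = 149/6 − (29/12)² = 2735/144 ≈ 18.993

18.993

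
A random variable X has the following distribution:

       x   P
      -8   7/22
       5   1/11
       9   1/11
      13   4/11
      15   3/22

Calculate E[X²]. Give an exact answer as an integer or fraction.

E[X²] = (7/22)·64 + (1/11)·25 + (1/11)·81 + (4/11)·169 + (3/22)·225
     = 2687/22

2687/22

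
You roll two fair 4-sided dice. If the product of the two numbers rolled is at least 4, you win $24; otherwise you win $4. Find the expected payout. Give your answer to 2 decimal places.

E[payout] = (5/16)·4 + (11/16)·24 = 71/4
≈ $17.75

$17.75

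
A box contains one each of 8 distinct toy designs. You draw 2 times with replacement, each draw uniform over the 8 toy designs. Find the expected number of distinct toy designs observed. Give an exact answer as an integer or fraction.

15/8

Let Xⱼ=1 if type j appears at least once. P(Xⱼ=1) = 1 − ((8−1)/8)^2 = 15/64.
E[#distinct] = 8·15/64 = 15/8.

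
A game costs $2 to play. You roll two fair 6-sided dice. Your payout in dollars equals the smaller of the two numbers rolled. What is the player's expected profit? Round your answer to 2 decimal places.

$0.53

Distribution of the smaller of the two numbers rolled: 1 w.p. 11/36, 2 w.p. 1/4, 3 w.p. 7/36, 4 w.p. 5/36, 5 w.p. 1/12, 6 w.p. 1/36
E[payout] = (11/36)·1 + (1/4)·2 + (7/36)·3 + (5/36)·4 + (1/12)·5 + (1/36)·6 = 91/36
Expected profit = 91/36 − 2 = 19/36 ≈ $0.53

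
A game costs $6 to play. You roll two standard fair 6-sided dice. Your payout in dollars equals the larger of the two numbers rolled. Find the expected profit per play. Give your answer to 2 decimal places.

-$1.53

Distribution of the larger of the two numbers rolled: 1 w.p. 1/36, 2 w.p. 1/12, 3 w.p. 5/36, 4 w.p. 7/36, 5 w.p. 1/4, 6 w.p. 11/36
E[payout] = (1/36)·1 + (1/12)·2 + (5/36)·3 + (7/36)·4 + (1/4)·5 + (11/36)·6 = 161/36
Expected profit = 161/36 − 6 = -55/36 ≈ -$1.53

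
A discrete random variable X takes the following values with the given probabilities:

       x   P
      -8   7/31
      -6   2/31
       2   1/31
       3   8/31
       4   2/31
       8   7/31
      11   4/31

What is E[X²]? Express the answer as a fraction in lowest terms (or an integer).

1560/31

E[X²] = (7/31)·64 + (2/31)·36 + (1/31)·4 + (8/31)·9 + (2/31)·16 + (7/31)·64 + (4/31)·121
     = 1560/31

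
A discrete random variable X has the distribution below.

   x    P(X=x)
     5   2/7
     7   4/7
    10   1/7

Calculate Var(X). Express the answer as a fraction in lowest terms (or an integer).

E[X] = (2/7)·5 + (4/7)·7 + (1/7)·10 = 48/7
E[X²] = (2/7)·25 + (4/7)·49 + (1/7)·100 = 346/7
Var(X) = 346/7 − (48/7)² = 118/49

118/49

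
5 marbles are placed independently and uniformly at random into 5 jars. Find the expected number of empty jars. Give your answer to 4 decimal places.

Let Xⱼ=1 if jar j is empty. P(Xⱼ=1) = ((5-1)/5)^5 = 1024/3125.
By linearity, E[#empty] = 5·1024/3125 = 1024/625.
≈ 1.6384

1.6384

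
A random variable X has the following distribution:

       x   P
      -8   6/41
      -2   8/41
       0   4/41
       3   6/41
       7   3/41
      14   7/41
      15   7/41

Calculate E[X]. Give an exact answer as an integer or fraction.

E[X] = (6/41)·(-8) + (8/41)·(-2) + (4/41)·0 + (6/41)·3 + (3/41)·7 + (7/41)·14 + (7/41)·15
     = 178/41

178/41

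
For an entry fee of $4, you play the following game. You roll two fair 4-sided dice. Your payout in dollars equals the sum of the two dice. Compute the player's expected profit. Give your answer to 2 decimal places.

$1.00

Distribution of the sum of the two dice: 2 w.p. 1/16, 3 w.p. 1/8, 4 w.p. 3/16, 5 w.p. 1/4, 6 w.p. 3/16, 7 w.p. 1/8, …
E[payout] = (1/16)·2 + (1/8)·3 + (3/16)·4 + (1/4)·5 + (3/16)·6 + (1/8)·7 + (1/16)·8 = 5
Expected profit = 5 − 4 = 1 ≈ $1.00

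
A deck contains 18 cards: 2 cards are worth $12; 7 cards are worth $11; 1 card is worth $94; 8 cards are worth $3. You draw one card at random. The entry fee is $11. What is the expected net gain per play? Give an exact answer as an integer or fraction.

E[payout] = (2/18)·12 + (7/18)·11 + (1/18)·94 + (8/18)·3 = 73/6
Expected profit = 73/6 − 11 = 7/6

7/6 dollars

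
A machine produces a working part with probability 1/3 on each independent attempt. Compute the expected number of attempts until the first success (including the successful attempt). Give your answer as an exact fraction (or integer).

For a geometric distribution, E[trials] = 1/p = 1/(1/3) = 3.

3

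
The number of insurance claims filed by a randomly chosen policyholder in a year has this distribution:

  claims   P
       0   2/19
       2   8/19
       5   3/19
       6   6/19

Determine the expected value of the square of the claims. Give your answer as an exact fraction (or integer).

E[X²] = (2/19)·0 + (8/19)·4 + (3/19)·25 + (6/19)·36
     = 17

17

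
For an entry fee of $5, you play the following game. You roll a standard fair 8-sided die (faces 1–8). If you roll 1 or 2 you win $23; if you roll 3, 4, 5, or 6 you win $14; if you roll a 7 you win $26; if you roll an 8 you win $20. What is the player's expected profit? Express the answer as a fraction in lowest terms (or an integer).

27/2 dollars

E[payout] = (1/2)·14 + (1/8)·20 + (1/4)·23 + (1/8)·26 = 37/2
Expected profit = 37/2 − 5 = 27/2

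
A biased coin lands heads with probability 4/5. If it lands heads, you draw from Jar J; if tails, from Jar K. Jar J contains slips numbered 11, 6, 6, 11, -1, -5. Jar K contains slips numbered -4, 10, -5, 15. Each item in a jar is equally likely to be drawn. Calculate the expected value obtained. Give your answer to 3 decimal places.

E[X | Jar J] = (11 + 6 + 6 + 11 − 1 − 5)/6 = 14/3
E[X | Jar K] = (-4 + 10 − 5 + 15)/4 = 4
E[X] = (4/5)·14/3 + (1/5)·4 = 68/15 ≈ 4.533

4.533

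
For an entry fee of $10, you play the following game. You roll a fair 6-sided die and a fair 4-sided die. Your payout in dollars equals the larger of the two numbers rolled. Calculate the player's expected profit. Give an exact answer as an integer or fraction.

Distribution of the larger of the two numbers rolled: 1 w.p. 1/24, 2 w.p. 1/8, 3 w.p. 5/24, 4 w.p. 7/24, 5 w.p. 1/6, 6 w.p. 1/6
E[payout] = (1/24)·1 + (1/8)·2 + (5/24)·3 + (7/24)·4 + (1/6)·5 + (1/6)·6 = 47/12
Expected profit = 47/12 − 10 = -73/12

-73/12 dollars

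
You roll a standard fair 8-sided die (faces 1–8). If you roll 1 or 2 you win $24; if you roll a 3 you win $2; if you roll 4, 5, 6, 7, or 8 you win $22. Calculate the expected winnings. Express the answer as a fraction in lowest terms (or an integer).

$20

E[payout] = (1/8)·2 + (5/8)·22 + (1/4)·24 = 20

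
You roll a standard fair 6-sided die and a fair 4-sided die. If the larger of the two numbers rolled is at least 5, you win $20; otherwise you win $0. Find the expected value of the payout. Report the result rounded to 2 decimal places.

E[payout] = (2/3)·0 + (1/3)·20 = 20/3
≈ $6.67

$6.67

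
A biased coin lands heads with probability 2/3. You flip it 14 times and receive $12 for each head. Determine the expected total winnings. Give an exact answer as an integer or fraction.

$112

E[#heads] = 14·2/3 = 28/3 (linearity over flips).
E[winnings] = 12·28/3 = 112.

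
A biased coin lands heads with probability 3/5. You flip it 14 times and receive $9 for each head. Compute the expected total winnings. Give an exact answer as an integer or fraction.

E[#heads] = 14·3/5 = 42/5 (linearity over flips).
E[winnings] = 9·42/5 = 378/5.

378/5 dollars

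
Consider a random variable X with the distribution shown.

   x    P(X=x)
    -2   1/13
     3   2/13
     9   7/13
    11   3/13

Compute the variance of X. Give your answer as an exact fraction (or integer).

2376/169

E[X] = (1/13)·(-2) + (2/13)·3 + (7/13)·9 + (3/13)·11 = 100/13
E[X²] = (1/13)·4 + (2/13)·9 + (7/13)·81 + (3/13)·121 = 952/13
Var(X) = 952/13 − (100/13)² = 2376/169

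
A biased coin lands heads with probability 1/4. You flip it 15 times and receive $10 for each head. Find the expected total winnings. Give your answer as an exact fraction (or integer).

75/2 dollars

E[#heads] = 15·1/4 = 15/4 (linearity over flips).
E[winnings] = 10·15/4 = 75/2.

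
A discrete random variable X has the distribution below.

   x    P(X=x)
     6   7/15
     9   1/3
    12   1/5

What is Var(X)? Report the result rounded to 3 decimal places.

5.360

E[X] = (7/15)·6 + (1/3)·9 + (1/5)·12 = 41/5
E[X²] = (7/15)·36 + (1/3)·81 + (1/5)·144 = 363/5
Var(X) = 363/5 − (41/5)² = 134/25 ≈ 5.360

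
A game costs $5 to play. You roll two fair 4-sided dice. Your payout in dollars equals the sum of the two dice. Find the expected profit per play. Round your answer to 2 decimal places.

$0.00

Distribution of the sum of the two dice: 2 w.p. 1/16, 3 w.p. 1/8, 4 w.p. 3/16, 5 w.p. 1/4, 6 w.p. 3/16, 7 w.p. 1/8, …
E[payout] = (1/16)·2 + (1/8)·3 + (3/16)·4 + (1/4)·5 + (3/16)·6 + (1/8)·7 + (1/16)·8 = 5
Expected profit = 5 − 5 = 0 ≈ $0.00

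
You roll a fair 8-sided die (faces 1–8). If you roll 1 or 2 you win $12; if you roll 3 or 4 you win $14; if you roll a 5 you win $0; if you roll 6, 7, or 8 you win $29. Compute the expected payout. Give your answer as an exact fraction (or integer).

139/8 dollars

E[payout] = (1/8)·0 + (1/4)·12 + (1/4)·14 + (3/8)·29 = 139/8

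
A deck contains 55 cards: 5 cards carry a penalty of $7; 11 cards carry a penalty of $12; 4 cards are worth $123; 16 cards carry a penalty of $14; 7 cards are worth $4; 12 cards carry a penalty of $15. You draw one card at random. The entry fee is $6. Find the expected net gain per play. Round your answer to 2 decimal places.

-$6.93

E[payout] = (5/55)·(-7) + (11/55)·(-12) + (4/55)·123 + (16/55)·(-14) + (7/55)·4 + (12/55)·(-15) = -51/55
Expected profit = -51/55 − 6 = -381/55 ≈ -$6.93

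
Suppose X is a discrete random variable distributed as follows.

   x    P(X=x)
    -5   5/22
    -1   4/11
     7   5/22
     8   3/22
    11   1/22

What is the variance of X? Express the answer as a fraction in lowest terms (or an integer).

13833/484

E[X] = (5/22)·(-5) + (4/11)·(-1) + (5/22)·7 + (3/22)·8 + (1/22)·11 = 37/22
E[X²] = (5/22)·25 + (4/11)·1 + (5/22)·49 + (3/22)·64 + (1/22)·121 = 691/22
Var(X) = 691/22 − (37/22)² = 13833/484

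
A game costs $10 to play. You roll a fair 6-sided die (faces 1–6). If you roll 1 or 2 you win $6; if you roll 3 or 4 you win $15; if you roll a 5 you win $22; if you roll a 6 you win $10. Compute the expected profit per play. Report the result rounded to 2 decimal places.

$2.33

E[payout] = (1/3)·6 + (1/6)·10 + (1/3)·15 + (1/6)·22 = 37/3
Expected profit = 37/3 − 10 = 7/3 ≈ $2.33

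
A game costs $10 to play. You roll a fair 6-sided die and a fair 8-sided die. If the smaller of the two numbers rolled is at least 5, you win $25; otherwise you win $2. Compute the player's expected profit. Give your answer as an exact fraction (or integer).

-25/6 dollars

E[payout] = (5/6)·2 + (1/6)·25 = 35/6
Expected profit = 35/6 − 10 = -25/6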